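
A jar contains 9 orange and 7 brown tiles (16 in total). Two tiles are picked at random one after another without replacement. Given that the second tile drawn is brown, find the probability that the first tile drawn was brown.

P(first=brown and the second tile drawn is brown) = (7/16)·(6/15) = 7/40.
P(the second tile drawn is brown) = Σ over first color = 21/80 + 7/40 = 7/16.
By Bayes, P(first=brown | the second tile drawn is brown) = 7/40 / 7/16 = 2/5 ≈ 0.4000.

2/5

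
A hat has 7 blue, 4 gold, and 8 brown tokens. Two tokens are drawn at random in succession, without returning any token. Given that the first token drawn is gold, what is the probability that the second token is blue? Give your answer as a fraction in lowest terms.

After removing 1 gold, the hat has 7 blue out of 18 remaining.
P(second is blue | given) = 7/18 ≈ 0.3889.

7/18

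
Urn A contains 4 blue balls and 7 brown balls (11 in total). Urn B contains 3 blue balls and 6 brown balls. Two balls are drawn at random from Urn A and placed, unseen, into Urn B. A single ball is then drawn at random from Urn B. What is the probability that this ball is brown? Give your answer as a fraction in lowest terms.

80/121

Condition on how many of the transferred balls are brown (from Urn A: 7 brown of 11; then Urn B has 11 total).
  0 brown: C(7,0)C(4,2)/C(11,2) = 6/55; then P = 6/11
  1 brown: C(7,1)C(4,1)/C(11,2) = 28/55; then P = 7/11
  2 brown: C(7,2)C(4,0)/C(11,2) = 21/55; then P = 8/11
P(brown from Urn B) = 80/121 ≈ 0.6612.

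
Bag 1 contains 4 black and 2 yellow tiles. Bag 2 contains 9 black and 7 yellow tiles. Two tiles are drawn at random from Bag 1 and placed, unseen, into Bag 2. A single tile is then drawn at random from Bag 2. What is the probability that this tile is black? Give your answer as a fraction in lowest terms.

31/54

Condition on how many of the transferred tiles are black (from Bag 1: 4 black of 6; then Bag 2 has 18 total).
  0 black: C(4,0)C(2,2)/C(6,2) = 1/15; then P = 9/18
  1 black: C(4,1)C(2,1)/C(6,2) = 8/15; then P = 10/18
  2 black: C(4,2)C(2,0)/C(6,2) = 2/5; then P = 11/18
P(black from Bag 2) = 31/54 ≈ 0.5741.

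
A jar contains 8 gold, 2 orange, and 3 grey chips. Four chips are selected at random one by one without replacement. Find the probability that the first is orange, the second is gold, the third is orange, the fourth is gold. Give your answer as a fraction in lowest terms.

Multiply the conditional probability of each draw in order, without replacement, so each draw removes one from its color and from the total.
P = (2/13) · (8/12) · (1/11) · (7/10) = 14/2145 ≈ 0.0065.

14/2145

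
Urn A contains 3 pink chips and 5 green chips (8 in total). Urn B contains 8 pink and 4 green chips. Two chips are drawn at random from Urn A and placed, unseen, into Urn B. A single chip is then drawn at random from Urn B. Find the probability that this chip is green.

3/8

Condition on how many of the transferred chips are green (from Urn A: 5 green of 8; then Urn B has 14 total).
  0 green: C(5,0)C(3,2)/C(8,2) = 3/28; then P = 4/14
  1 green: C(5,1)C(3,1)/C(8,2) = 15/28; then P = 5/14
  2 green: C(5,2)C(3,0)/C(8,2) = 5/14; then P = 6/14
P(green from Urn B) = 3/8 ≈ 0.3750.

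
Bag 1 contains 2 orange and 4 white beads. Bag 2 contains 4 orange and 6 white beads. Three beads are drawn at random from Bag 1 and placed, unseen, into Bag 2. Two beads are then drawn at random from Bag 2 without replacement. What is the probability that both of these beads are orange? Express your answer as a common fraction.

17/130

Condition on how many of the transferred beads are orange (from Bag 1: 2 orange of 6; then Bag 2 has 13 total).
  0 orange: C(2,0)C(4,3)/C(6,3) = 1/5; then P = C(4,2)/C(13,2) = 1/13
  1 orange: C(2,1)C(4,2)/C(6,3) = 3/5; then P = C(5,2)/C(13,2) = 5/39
  2 orange: C(2,2)C(4,1)/C(6,3) = 1/5; then P = C(6,2)/C(13,2) = 5/26
P(both orange) = 17/130 ≈ 0.1308.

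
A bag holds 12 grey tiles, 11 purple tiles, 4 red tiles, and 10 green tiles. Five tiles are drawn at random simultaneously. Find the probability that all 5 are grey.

Unordered draws without replacement: count favorable combinations over C(37,5).
Favorable = C(12,5) · C(11,0) · C(4,0) · C(10,0) = 792; total = C(37,5) = 435897.
P = 792/435897 = 8/4403 ≈ 0.0018.

8/4403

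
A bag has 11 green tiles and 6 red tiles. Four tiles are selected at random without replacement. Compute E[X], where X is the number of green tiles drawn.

44/17

By linearity of expectation, E[X] = Σ P(draw i is green); by symmetry each draw (even without replacement) has P(green) = 11/17.
E[X] = 4 · 11/17 = 44/17 ≈ 2.5882.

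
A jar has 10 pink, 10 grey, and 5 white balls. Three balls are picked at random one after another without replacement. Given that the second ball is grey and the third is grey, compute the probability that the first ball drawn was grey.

8/23

P(first=grey and the second ball is grey and the third is grey) = (10/25)·(9/24)·(8/23) = 6/115.
P(E) = Σ over first color = 3/46 + 6/115 + 3/92 = 3/20.
By Bayes, P(first=grey | E) = 6/115 / 3/20 = 8/23 ≈ 0.3478.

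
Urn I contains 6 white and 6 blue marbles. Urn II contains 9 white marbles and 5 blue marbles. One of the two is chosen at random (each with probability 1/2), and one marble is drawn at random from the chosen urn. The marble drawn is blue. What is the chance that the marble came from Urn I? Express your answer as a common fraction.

P(blue | Urn I) = 1/2; P(blue | Urn II) = 5/14.
P(blue) = 1/2·1/2 + 1/2·5/14 = 3/7.
By Bayes' rule, P(Urn I | blue) = 1/4 / 3/7 = 7/12 ≈ 0.5833.

7/12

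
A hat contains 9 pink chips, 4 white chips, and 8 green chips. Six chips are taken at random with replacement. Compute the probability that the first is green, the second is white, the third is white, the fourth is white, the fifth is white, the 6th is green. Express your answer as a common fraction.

16384/85766121

Multiply the conditional probability of each draw in order, with replacement (the composition resets each draw).
P = (8/21) · (4/21) · (4/21) · (4/21) · (4/21) · (8/21) = 16384/85766121 ≈ 0.0002.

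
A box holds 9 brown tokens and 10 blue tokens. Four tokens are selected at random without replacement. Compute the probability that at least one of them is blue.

625/646

Use the complement: P(at least one blue) = 1 − P(no blue).
P(none) = C(9,4)/C(19,4) = 126/3876.
So P = 1 − 126/3876 = 625/646 ≈ 0.9675.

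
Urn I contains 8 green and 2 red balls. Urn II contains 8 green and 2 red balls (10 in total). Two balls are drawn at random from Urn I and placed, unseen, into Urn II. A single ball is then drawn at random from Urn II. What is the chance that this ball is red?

1/5

Condition on how many of the transferred balls are red (from Urn I: 2 red of 10; then Urn II has 12 total).
  0 red: C(2,0)C(8,2)/C(10,2) = 28/45; then P = 2/12
  1 red: C(2,1)C(8,1)/C(10,2) = 16/45; then P = 3/12
  2 red: C(2,2)C(8,0)/C(10,2) = 1/45; then P = 4/12
P(red from Urn II) = 1/5 ≈ 0.2000.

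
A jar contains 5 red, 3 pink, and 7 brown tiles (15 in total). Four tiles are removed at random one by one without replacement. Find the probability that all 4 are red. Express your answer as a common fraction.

1/273

Unordered draws without replacement: count favorable combinations over C(15,4).
Favorable = C(5,4) · C(3,0) · C(7,0) = 5; total = C(15,4) = 1365.
P = 5/1365 = 1/273 ≈ 0.0037.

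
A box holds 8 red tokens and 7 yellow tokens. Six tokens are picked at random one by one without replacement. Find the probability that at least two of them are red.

138/143

Sum the hypergeometric tail for j = 2,…,6 red tokens.
Favorable = C(8,2)·C(7,4) + C(8,3)·C(7,3) + C(8,4)·C(7,2) + C(8,5)·C(7,1) + C(8,6)·C(7,0) = 4830; total = C(15,6) = 5005.
P = 4830/5005 = 138/143 ≈ 0.9650.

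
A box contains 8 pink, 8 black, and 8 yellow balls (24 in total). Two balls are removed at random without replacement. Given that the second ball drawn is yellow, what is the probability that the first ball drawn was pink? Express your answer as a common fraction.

8/23

P(first=pink and the second ball drawn is yellow) = (8/24)·(8/23) = 8/69.
P(the second ball drawn is yellow) = Σ over first color = 8/69 + 8/69 + 7/69 = 1/3.
By Bayes, P(first=pink | the second ball drawn is yellow) = 8/69 / 1/3 = 8/23 ≈ 0.3478.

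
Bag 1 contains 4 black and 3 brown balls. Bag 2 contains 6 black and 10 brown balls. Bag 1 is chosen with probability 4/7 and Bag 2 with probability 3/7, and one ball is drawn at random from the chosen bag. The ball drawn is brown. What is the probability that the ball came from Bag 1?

32/67

P(brown | Bag 1) = 3/7; P(brown | Bag 2) = 5/8.
P(brown) = 4/7·3/7 + 3/7·5/8 = 201/392.
By Bayes' rule, P(Bag 1 | brown) = 12/49 / 201/392 = 32/67 ≈ 0.4776.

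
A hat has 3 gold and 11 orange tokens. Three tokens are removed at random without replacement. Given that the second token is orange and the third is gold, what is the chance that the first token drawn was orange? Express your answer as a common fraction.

P(first=orange and the second token is orange and the third is gold) = (11/14)·(10/13)·(3/12) = 55/364.
P(E) = Σ over first color = 11/364 + 55/364 = 33/182.
By Bayes, P(first=orange | E) = 55/364 / 33/182 = 5/6 ≈ 0.8333.

5/6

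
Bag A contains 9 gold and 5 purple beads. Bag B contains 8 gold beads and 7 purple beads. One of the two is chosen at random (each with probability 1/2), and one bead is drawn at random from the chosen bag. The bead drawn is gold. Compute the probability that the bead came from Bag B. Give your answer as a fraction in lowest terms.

112/247

P(gold | Bag A) = 9/14; P(gold | Bag B) = 8/15.
P(gold) = 1/2·9/14 + 1/2·8/15 = 247/420.
By Bayes' rule, P(Bag B | gold) = 4/15 / 247/420 = 112/247 ≈ 0.4534.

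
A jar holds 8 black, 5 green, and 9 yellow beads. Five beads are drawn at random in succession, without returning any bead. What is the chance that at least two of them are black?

106/171

Sum the hypergeometric tail for j = 2,…,5 black beads.
Favorable = C(8,2)·C(14,3) + C(8,3)·C(14,2) + C(8,4)·C(14,1) + C(8,5)·C(14,0) = 16324; total = C(22,5) = 26334.
P = 16324/26334 = 106/171 ≈ 0.6199.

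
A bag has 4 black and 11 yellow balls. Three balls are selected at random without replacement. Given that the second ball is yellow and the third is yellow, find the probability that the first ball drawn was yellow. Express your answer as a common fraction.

P(first=yellow and the second ball is yellow and the third is yellow) = (11/15)·(10/14)·(9/13) = 33/91.
P(E) = Σ over first color = 44/273 + 33/91 = 11/21.
By Bayes, P(first=yellow | E) = 33/91 / 11/21 = 9/13 ≈ 0.6923.

9/13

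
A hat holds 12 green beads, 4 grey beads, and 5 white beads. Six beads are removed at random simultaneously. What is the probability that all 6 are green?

11/646

Unordered draws without replacement: count favorable combinations over C(21,6).
Favorable = C(12,6) · C(4,0) · C(5,0) = 924; total = C(21,6) = 54264.
P = 924/54264 = 11/646 ≈ 0.0170.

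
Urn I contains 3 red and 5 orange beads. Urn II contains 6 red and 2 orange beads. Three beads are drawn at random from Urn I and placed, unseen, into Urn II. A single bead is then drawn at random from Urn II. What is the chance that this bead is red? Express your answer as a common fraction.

57/88

Condition on how many of the transferred beads are red (from Urn I: 3 red of 8; then Urn II has 11 total).
  0 red: C(3,0)C(5,3)/C(8,3) = 5/28; then P = 6/11
  1 red: C(3,1)C(5,2)/C(8,3) = 15/28; then P = 7/11
  2 red: C(3,2)C(5,1)/C(8,3) = 15/56; then P = 8/11
  3 red: C(3,3)C(5,0)/C(8,3) = 1/56; then P = 9/11
P(red from Urn II) = 57/88 ≈ 0.6477.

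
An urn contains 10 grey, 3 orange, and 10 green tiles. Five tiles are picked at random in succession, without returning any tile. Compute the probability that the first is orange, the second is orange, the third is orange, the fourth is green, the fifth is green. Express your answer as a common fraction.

9/67298

Multiply the conditional probability of each draw in order, without replacement, so each draw removes one from its color and from the total.
P = (3/23) · (2/22) · (1/21) · (10/20) · (9/19) = 9/67298 ≈ 0.0001.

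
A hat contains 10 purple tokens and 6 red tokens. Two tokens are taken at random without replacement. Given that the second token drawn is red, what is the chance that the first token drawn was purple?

2/3

P(first=purple and the second token drawn is red) = (10/16)·(6/15) = 1/4.
P(the second token drawn is red) = Σ over first color = 1/4 + 1/8 = 3/8.
By Bayes, P(first=purple | the second token drawn is red) = 1/4 / 3/8 = 2/3 ≈ 0.6667.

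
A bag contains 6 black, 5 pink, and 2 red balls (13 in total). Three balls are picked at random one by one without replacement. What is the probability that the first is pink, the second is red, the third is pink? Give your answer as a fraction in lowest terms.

Multiply the conditional probability of each draw in order, without replacement, so each draw removes one from its color and from the total.
P = (5/13) · (2/12) · (4/11) = 10/429 ≈ 0.0233.

10/429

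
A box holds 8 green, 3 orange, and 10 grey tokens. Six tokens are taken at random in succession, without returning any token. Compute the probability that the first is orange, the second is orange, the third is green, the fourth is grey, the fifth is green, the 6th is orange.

1/11628

Multiply the conditional probability of each draw in order, without replacement, so each draw removes one from its color and from the total.
P = (3/21) · (2/20) · (8/19) · (10/18) · (7/17) · (1/16) = 1/11628 ≈ 0.0001.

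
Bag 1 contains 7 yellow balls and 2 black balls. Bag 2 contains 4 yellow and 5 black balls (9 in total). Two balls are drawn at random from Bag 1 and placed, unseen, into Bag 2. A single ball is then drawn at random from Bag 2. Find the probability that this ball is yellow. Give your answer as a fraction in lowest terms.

50/99

Condition on how many of the transferred balls are yellow (from Bag 1: 7 yellow of 9; then Bag 2 has 11 total).
  0 yellow: C(7,0)C(2,2)/C(9,2) = 1/36; then P = 4/11
  1 yellow: C(7,1)C(2,1)/C(9,2) = 7/18; then P = 5/11
  2 yellow: C(7,2)C(2,0)/C(9,2) = 7/12; then P = 6/11
P(yellow from Bag 2) = 50/99 ≈ 0.5051.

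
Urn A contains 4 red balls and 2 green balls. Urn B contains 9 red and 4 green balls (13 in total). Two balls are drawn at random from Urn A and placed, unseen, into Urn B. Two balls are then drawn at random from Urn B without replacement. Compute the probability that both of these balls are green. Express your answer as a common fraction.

Condition on how many of the transferred balls are green (from Urn A: 2 green of 6; then Urn B has 15 total).
  0 green: C(2,0)C(4,2)/C(6,2) = 2/5; then P = C(4,2)/C(15,2) = 2/35
  1 green: C(2,1)C(4,1)/C(6,2) = 8/15; then P = C(5,2)/C(15,2) = 2/21
  2 green: C(2,2)C(4,0)/C(6,2) = 1/15; then P = C(6,2)/C(15,2) = 1/7
P(both green) = 131/1575 ≈ 0.0832.

131/1575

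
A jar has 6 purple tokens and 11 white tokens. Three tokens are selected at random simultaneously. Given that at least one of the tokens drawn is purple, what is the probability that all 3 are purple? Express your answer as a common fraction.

4/103

P(all 3 purple) = C(6,3)/C(17,3) = 1/34; P(at least one purple) = 1 − C(11,3)/C(17,3) = 103/136.
Since 'all 3 purple' ⊆ 'at least one purple', P(all 3 | at least one) = 1/34 / 103/136 = 4/103 ≈ 0.0388.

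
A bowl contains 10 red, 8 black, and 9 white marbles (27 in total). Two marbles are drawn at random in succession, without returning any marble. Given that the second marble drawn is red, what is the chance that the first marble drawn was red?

P(first=red and the second marble drawn is red) = (10/27)·(9/26) = 5/39.
P(the second marble drawn is red) = Σ over first color = 5/39 + 40/351 + 5/39 = 10/27.
By Bayes, P(first=red | the second marble drawn is red) = 5/39 / 10/27 = 9/26 ≈ 0.3462.

9/26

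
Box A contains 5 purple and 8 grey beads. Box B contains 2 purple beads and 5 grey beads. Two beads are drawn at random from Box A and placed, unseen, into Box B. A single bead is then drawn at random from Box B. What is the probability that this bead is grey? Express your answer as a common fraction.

9/13

Condition on how many of the transferred beads are grey (from Box A: 8 grey of 13; then Box B has 9 total).
  0 grey: C(8,0)C(5,2)/C(13,2) = 5/39; then P = 5/9
  1 grey: C(8,1)C(5,1)/C(13,2) = 20/39; then P = 6/9
  2 grey: C(8,2)C(5,0)/C(13,2) = 14/39; then P = 7/9
P(grey from Box B) = 9/13 ≈ 0.6923.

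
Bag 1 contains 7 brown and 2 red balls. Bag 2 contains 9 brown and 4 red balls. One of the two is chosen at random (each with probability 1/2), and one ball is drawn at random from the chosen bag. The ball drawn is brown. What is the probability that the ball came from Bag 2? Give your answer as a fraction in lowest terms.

81/172

P(brown | Bag 1) = 7/9; P(brown | Bag 2) = 9/13.
P(brown) = 1/2·7/9 + 1/2·9/13 = 86/117.
By Bayes' rule, P(Bag 2 | brown) = 9/26 / 86/117 = 81/172 ≈ 0.4709.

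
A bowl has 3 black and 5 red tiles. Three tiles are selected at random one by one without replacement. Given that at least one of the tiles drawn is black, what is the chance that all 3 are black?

P(all 3 black) = C(3,3)/C(8,3) = 1/56; P(at least one black) = 1 − C(5,3)/C(8,3) = 23/28.
Since 'all 3 black' ⊆ 'at least one black', P(all 3 | at least one) = 1/56 / 23/28 = 1/46 ≈ 0.0217.

1/46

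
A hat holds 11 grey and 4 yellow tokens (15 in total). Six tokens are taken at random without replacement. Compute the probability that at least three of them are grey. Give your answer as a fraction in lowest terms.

Sum the hypergeometric tail for j = 3,…,6 grey tokens.
Favorable = C(11,3)·C(4,3) + C(11,4)·C(4,2) + C(11,5)·C(4,1) + C(11,6)·C(4,0) = 4950; total = C(15,6) = 5005.
P = 4950/5005 = 90/91 ≈ 0.9890.

90/91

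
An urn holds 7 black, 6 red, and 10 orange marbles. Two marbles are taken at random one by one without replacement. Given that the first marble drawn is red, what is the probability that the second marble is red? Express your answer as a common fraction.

After removing 1 red, the urn has 5 red out of 22 remaining.
P(second is red | given) = 5/22 ≈ 0.2273.

5/22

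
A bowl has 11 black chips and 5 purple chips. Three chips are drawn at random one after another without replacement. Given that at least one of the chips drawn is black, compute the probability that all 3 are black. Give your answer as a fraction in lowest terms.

3/10

P(all 3 black) = C(11,3)/C(16,3) = 33/112; P(at least one black) = 1 − C(5,3)/C(16,3) = 55/56.
Since 'all 3 black' ⊆ 'at least one black', P(all 3 | at least one) = 33/112 / 55/56 = 3/10 ≈ 0.3000.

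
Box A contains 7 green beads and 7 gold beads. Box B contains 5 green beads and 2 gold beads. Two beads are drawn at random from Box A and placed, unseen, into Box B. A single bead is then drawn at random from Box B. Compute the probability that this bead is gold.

1/3

Condition on how many of the transferred beads are gold (from Box A: 7 gold of 14; then Box B has 9 total).
  0 gold: C(7,0)C(7,2)/C(14,2) = 3/13; then P = 2/9
  1 gold: C(7,1)C(7,1)/C(14,2) = 7/13; then P = 3/9
  2 gold: C(7,2)C(7,0)/C(14,2) = 3/13; then P = 4/9
P(gold from Box B) = 1/3 ≈ 0.3333.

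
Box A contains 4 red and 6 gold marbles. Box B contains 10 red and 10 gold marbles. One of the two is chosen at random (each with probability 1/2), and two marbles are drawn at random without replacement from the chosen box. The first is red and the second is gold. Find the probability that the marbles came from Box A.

P(E | Box A) = 4/15; P(E | Box B) = 5/19.
P(E) = 1/2·4/15 + 1/2·5/19 = 151/570.
By Bayes' rule, P(Box A | E) = 2/15 / 151/570 = 76/151 ≈ 0.5033.

76/151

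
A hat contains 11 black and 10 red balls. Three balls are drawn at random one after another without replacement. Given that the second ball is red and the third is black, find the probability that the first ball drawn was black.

P(first=black and the second ball is red and the third is black) = (11/21)·(10/20)·(10/19) = 55/399.
P(E) = Σ over first color = 55/399 + 33/266 = 11/42.
By Bayes, P(first=black | E) = 55/399 / 11/42 = 10/19 ≈ 0.5263.

10/19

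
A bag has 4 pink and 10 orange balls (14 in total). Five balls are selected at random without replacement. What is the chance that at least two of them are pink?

Sum the hypergeometric tail for j = 2,…,4 pink balls.
Favorable = C(4,2)·C(10,3) + C(4,3)·C(10,2) + C(4,4)·C(10,1) = 910; total = C(14,5) = 2002.
P = 910/2002 = 5/11 ≈ 0.4545.

5/11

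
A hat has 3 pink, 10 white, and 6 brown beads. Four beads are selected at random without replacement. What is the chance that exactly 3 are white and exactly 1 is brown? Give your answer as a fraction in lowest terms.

60/323

Unordered draws without replacement: count favorable combinations over C(19,4).
Favorable = C(3,0) · C(10,3) · C(6,1) = 720; total = C(19,4) = 3876.
P = 720/3876 = 60/323 ≈ 0.1858.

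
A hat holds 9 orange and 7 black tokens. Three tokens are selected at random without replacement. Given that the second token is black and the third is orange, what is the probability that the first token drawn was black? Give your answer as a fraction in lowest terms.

3/7

P(first=black and the second token is black and the third is orange) = (7/16)·(6/15)·(9/14) = 9/80.
P(E) = Σ over first color = 3/20 + 9/80 = 21/80.
By Bayes, P(first=black | E) = 9/80 / 21/80 = 3/7 ≈ 0.4286.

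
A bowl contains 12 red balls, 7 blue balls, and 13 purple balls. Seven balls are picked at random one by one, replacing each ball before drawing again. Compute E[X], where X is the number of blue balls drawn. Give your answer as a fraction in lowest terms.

By linearity of expectation, E[X] = Σ P(draw i is blue); each independent draw has P(blue) = 7/32.
E[X] = 7 · 7/32 = 49/32 ≈ 1.5312.

49/32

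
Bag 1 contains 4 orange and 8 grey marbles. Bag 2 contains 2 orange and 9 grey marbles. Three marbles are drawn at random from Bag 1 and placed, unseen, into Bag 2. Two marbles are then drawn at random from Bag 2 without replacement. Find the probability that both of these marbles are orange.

36/1001

Condition on how many of the transferred marbles are orange (from Bag 1: 4 orange of 12; then Bag 2 has 14 total).
  0 orange: C(4,0)C(8,3)/C(12,3) = 14/55; then P = C(2,2)/C(14,2) = 1/91
  1 orange: C(4,1)C(8,2)/C(12,3) = 28/55; then P = C(3,2)/C(14,2) = 3/91
  2 orange: C(4,2)C(8,1)/C(12,3) = 12/55; then P = C(4,2)/C(14,2) = 6/91
  3 orange: C(4,3)C(8,0)/C(12,3) = 1/55; then P = C(5,2)/C(14,2) = 10/91
P(both orange) = 36/1001 ≈ 0.0360.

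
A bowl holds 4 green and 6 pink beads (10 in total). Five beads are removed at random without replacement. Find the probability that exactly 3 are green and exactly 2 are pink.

Unordered draws without replacement: count favorable combinations over C(10,5).
Favorable = C(4,3) · C(6,2) = 60; total = C(10,5) = 252.
P = 60/252 = 5/21 ≈ 0.2381.

5/21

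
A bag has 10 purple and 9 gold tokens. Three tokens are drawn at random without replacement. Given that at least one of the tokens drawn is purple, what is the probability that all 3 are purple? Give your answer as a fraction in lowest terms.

P(all 3 purple) = C(10,3)/C(19,3) = 40/323; P(at least one purple) = 1 − C(9,3)/C(19,3) = 295/323.
Since 'all 3 purple' ⊆ 'at least one purple', P(all 3 | at least one) = 40/323 / 295/323 = 8/59 ≈ 0.1356.

8/59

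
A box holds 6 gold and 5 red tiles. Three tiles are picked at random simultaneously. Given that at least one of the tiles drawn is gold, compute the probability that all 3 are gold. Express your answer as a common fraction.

P(all 3 gold) = C(6,3)/C(11,3) = 4/33; P(at least one gold) = 1 − C(5,3)/C(11,3) = 31/33.
Since 'all 3 gold' ⊆ 'at least one gold', P(all 3 | at least one) = 4/33 / 31/33 = 4/31 ≈ 0.1290.

4/31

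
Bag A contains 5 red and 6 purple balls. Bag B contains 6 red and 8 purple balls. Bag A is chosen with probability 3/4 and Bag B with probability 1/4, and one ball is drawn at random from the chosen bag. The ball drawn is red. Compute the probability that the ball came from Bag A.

P(red | Bag A) = 5/11; P(red | Bag B) = 3/7.
P(red) = 3/4·5/11 + 1/4·3/7 = 69/154.
By Bayes' rule, P(Bag A | red) = 15/44 / 69/154 = 35/46 ≈ 0.7609.

35/46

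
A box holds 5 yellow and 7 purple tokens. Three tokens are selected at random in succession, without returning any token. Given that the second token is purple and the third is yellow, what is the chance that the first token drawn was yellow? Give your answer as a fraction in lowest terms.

2/5

P(first=yellow and the second token is purple and the third is yellow) = (5/12)·(7/11)·(4/10) = 7/66.
P(E) = Σ over first color = 7/66 + 7/44 = 35/132.
By Bayes, P(first=yellow | E) = 7/66 / 35/132 = 2/5 ≈ 0.4000.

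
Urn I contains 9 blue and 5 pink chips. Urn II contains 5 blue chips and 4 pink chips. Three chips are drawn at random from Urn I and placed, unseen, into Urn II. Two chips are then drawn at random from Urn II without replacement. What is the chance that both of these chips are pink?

Condition on how many of the transferred chips are pink (from Urn I: 5 pink of 14; then Urn II has 12 total).
  0 pink: C(5,0)C(9,3)/C(14,3) = 3/13; then P = C(4,2)/C(12,2) = 1/11
  1 pink: C(5,1)C(9,2)/C(14,3) = 45/91; then P = C(5,2)/C(12,2) = 5/33
  2 pink: C(5,2)C(9,1)/C(14,3) = 45/182; then P = C(6,2)/C(12,2) = 5/22
  3 pink: C(5,3)C(9,0)/C(14,3) = 5/182; then P = C(7,2)/C(12,2) = 7/22
P(both pink) = 23/143 ≈ 0.1608.

23/143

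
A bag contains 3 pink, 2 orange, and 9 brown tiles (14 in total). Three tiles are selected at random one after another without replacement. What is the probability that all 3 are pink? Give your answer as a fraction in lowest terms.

Multiply the conditional probability of each draw in order, without replacement, so each draw removes one from its color and from the total.
P = (3/14) · (2/13) · (1/12) = 1/364 ≈ 0.0027.

1/364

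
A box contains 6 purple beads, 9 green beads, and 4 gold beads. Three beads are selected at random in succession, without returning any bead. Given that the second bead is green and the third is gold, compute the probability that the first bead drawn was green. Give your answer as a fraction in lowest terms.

P(first=green and the second bead is green and the third is gold) = (9/19)·(8/18)·(4/17) = 16/323.
P(E) = Σ over first color = 12/323 + 16/323 + 6/323 = 2/19.
By Bayes, P(first=green | E) = 16/323 / 2/19 = 8/17 ≈ 0.4706.

8/17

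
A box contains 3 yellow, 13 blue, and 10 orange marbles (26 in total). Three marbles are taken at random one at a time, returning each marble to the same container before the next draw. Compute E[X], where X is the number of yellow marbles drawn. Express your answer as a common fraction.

9/26

By linearity of expectation, E[X] = Σ P(draw i is yellow); each independent draw has P(yellow) = 3/26.
E[X] = 3 · 3/26 = 9/26 ≈ 0.3462.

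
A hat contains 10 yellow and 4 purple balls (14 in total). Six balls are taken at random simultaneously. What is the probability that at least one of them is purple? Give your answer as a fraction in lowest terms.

133/143

Use the complement: P(at least one purple) = 1 − P(no purple).
P(none) = C(10,6)/C(14,6) = 210/3003.
So P = 1 − 210/3003 = 133/143 ≈ 0.9301.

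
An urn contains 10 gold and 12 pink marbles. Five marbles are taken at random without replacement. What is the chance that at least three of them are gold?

54/133

Sum the hypergeometric tail for j = 3,…,5 gold marbles.
Favorable = C(10,3)·C(12,2) + C(10,4)·C(12,1) + C(10,5)·C(12,0) = 10692; total = C(22,5) = 26334.
P = 10692/26334 = 54/133 ≈ 0.4060.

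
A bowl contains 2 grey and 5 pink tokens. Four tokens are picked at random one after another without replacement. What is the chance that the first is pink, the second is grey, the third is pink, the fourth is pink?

1/7

Multiply the conditional probability of each draw in order, without replacement, so each draw removes one from its color and from the total.
P = (5/7) · (2/6) · (4/5) · (3/4) = 1/7 ≈ 0.1429.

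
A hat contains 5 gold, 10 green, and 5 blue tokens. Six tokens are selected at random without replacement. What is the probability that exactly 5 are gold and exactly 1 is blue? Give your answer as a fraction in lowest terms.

Unordered draws without replacement: count favorable combinations over C(20,6).
Favorable = C(5,5) · C(10,0) · C(5,1) = 5; total = C(20,6) = 38760.
P = 5/38760 = 1/7752 ≈ 0.0001.

1/7752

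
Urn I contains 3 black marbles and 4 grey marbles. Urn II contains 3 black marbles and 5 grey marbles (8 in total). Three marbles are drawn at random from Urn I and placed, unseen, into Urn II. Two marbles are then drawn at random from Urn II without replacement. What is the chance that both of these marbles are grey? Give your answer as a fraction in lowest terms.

Condition on how many of the transferred marbles are grey (from Urn I: 4 grey of 7; then Urn II has 11 total).
  0 grey: C(4,0)C(3,3)/C(7,3) = 1/35; then P = C(5,2)/C(11,2) = 2/11
  1 grey: C(4,1)C(3,2)/C(7,3) = 12/35; then P = C(6,2)/C(11,2) = 3/11
  2 grey: C(4,2)C(3,1)/C(7,3) = 18/35; then P = C(7,2)/C(11,2) = 21/55
  3 grey: C(4,3)C(3,0)/C(7,3) = 4/35; then P = C(8,2)/C(11,2) = 28/55
P(both grey) = 136/385 ≈ 0.3532.

136/385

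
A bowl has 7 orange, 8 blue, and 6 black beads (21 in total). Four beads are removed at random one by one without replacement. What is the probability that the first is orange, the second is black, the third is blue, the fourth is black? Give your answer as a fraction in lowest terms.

Multiply the conditional probability of each draw in order, without replacement, so each draw removes one from its color and from the total.
P = (7/21) · (6/20) · (8/19) · (5/18) = 2/171 ≈ 0.0117.

2/171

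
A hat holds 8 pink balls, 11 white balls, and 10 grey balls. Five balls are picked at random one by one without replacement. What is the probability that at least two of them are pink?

802/1885

Sum the hypergeometric tail for j = 2,…,5 pink balls.
Favorable = C(8,2)·C(21,3) + C(8,3)·C(21,2) + C(8,4)·C(21,1) + C(8,5)·C(21,0) = 50526; total = C(29,5) = 118755.
P = 50526/118755 = 802/1885 ≈ 0.4255.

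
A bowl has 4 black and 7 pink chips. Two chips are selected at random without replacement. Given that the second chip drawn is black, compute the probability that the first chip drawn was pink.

7/10

P(first=pink and the second chip drawn is black) = (7/11)·(4/10) = 14/55.
P(the second chip drawn is black) = Σ over first color = 6/55 + 14/55 = 4/11.
By Bayes, P(first=pink | the second chip drawn is black) = 14/55 / 4/11 = 7/10 ≈ 0.7000.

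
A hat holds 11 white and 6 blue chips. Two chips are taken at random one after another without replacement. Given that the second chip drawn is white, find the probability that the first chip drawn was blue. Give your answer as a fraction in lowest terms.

3/8

P(first=blue and the second chip drawn is white) = (6/17)·(11/16) = 33/136.
P(the second chip drawn is white) = Σ over first color = 55/136 + 33/136 = 11/17.
By Bayes, P(first=blue | the second chip drawn is white) = 33/136 / 11/17 = 3/8 ≈ 0.3750.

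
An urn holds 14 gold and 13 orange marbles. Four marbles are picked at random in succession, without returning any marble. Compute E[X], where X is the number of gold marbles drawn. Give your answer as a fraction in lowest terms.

By linearity of expectation, E[X] = Σ P(draw i is gold); by symmetry each draw (even without replacement) has P(gold) = 14/27.
E[X] = 4 · 14/27 = 56/27 ≈ 2.0741.

56/27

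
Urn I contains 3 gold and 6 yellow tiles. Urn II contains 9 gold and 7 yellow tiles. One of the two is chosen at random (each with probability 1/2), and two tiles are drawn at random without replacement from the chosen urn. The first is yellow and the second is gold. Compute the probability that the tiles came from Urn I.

20/41

P(E | Urn I) = 1/4; P(E | Urn II) = 21/80.
P(E) = 1/2·1/4 + 1/2·21/80 = 41/160.
By Bayes' rule, P(Urn I | E) = 1/8 / 41/160 = 20/41 ≈ 0.4878.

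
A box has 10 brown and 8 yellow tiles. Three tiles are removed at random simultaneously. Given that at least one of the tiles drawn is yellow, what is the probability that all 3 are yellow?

7/87

P(all 3 yellow) = C(8,3)/C(18,3) = 7/102; P(at least one yellow) = 1 − C(10,3)/C(18,3) = 29/34.
Since 'all 3 yellow' ⊆ 'at least one yellow', P(all 3 | at least one) = 7/102 / 29/34 = 7/87 ≈ 0.0805.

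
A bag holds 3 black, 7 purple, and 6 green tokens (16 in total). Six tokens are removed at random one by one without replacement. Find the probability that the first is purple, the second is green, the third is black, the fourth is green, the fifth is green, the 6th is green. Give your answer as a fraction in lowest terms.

3/2288

Multiply the conditional probability of each draw in order, without replacement, so each draw removes one from its color and from the total.
P = (7/16) · (6/15) · (3/14) · (5/13) · (4/12) · (3/11) = 3/2288 ≈ 0.0013.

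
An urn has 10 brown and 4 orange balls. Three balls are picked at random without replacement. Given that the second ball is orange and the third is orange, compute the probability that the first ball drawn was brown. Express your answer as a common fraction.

5/6

P(first=brown and the second ball is orange and the third is orange) = (10/14)·(4/13)·(3/12) = 5/91.
P(E) = Σ over first color = 5/91 + 1/91 = 6/91.
By Bayes, P(first=brown | E) = 5/91 / 6/91 = 5/6 ≈ 0.8333.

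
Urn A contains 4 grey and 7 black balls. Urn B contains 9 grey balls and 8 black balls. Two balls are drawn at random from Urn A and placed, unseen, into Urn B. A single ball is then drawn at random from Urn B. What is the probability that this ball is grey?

Condition on how many of the transferred balls are grey (from Urn A: 4 grey of 11; then Urn B has 19 total).
  0 grey: C(4,0)C(7,2)/C(11,2) = 21/55; then P = 9/19
  1 grey: C(4,1)C(7,1)/C(11,2) = 28/55; then P = 10/19
  2 grey: C(4,2)C(7,0)/C(11,2) = 6/55; then P = 11/19
P(grey from Urn B) = 107/209 ≈ 0.5120.

107/209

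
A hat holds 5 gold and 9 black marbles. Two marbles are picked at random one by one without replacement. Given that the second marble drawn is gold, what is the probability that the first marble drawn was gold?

4/13

P(first=gold and the second marble drawn is gold) = (5/14)·(4/13) = 10/91.
P(the second marble drawn is gold) = Σ over first color = 10/91 + 45/182 = 5/14.
By Bayes, P(first=gold | the second marble drawn is gold) = 10/91 / 5/14 = 4/13 ≈ 0.3077.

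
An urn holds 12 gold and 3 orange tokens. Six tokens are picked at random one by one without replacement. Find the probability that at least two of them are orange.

Sum the hypergeometric tail for j = 2,…,3 orange tokens.
Favorable = C(3,2)·C(12,4) + C(3,3)·C(12,3) = 1705; total = C(15,6) = 5005.
P = 1705/5005 = 31/91 ≈ 0.3407.

31/91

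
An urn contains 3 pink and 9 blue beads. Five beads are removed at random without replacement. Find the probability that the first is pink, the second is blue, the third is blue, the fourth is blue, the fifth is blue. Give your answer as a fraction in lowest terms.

21/220

Multiply the conditional probability of each draw in order, without replacement, so each draw removes one from its color and from the total.
P = (3/12) · (9/11) · (8/10) · (7/9) · (6/8) = 21/220 ≈ 0.0955.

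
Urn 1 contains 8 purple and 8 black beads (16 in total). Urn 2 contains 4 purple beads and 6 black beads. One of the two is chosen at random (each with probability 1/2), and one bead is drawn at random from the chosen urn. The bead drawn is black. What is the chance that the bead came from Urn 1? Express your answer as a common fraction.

5/11

P(black | Urn 1) = 1/2; P(black | Urn 2) = 3/5.
P(black) = 1/2·1/2 + 1/2·3/5 = 11/20.
By Bayes' rule, P(Urn 1 | black) = 1/4 / 11/20 = 5/11 ≈ 0.4545.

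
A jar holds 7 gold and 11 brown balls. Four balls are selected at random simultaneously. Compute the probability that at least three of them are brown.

Sum the hypergeometric tail for j = 3,…,4 brown balls.
Favorable = C(11,3)·C(7,1) + C(11,4)·C(7,0) = 1485; total = C(18,4) = 3060.
P = 1485/3060 = 33/68 ≈ 0.4853.

33/68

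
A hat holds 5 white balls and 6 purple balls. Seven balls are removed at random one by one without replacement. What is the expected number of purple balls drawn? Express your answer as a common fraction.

By linearity of expectation, E[X] = Σ P(draw i is purple); by symmetry each draw (even without replacement) has P(purple) = 6/11.
E[X] = 7 · 6/11 = 42/11 ≈ 3.8182.

42/11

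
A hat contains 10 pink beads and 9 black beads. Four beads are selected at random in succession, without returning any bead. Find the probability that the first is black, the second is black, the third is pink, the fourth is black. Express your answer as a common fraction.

Multiply the conditional probability of each draw in order, without replacement, so each draw removes one from its color and from the total.
P = (9/19) · (8/18) · (10/17) · (7/16) = 35/646 ≈ 0.0542.

35/646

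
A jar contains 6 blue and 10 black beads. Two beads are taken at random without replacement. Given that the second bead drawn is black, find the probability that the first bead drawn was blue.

P(first=blue and the second bead drawn is black) = (6/16)·(10/15) = 1/4.
P(the second bead drawn is black) = Σ over first color = 1/4 + 3/8 = 5/8.
By Bayes, P(first=blue | the second bead drawn is black) = 1/4 / 5/8 = 2/5 ≈ 0.4000.

2/5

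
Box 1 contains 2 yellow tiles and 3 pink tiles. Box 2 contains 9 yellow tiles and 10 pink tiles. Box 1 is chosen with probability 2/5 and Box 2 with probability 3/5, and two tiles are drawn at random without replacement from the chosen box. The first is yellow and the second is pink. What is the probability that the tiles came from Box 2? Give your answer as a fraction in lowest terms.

P(E | Box 1) = 3/10; P(E | Box 2) = 5/19.
P(E) = 2/5·3/10 + 3/5·5/19 = 132/475.
By Bayes' rule, P(Box 2 | E) = 3/19 / 132/475 = 25/44 ≈ 0.5682.

25/44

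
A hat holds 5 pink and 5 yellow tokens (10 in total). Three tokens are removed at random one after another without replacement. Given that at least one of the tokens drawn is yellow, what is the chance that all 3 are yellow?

1/11

P(all 3 yellow) = C(5,3)/C(10,3) = 1/12; P(at least one yellow) = 1 − C(5,3)/C(10,3) = 11/12.
Since 'all 3 yellow' ⊆ 'at least one yellow', P(all 3 | at least one) = 1/12 / 11/12 = 1/11 ≈ 0.0909.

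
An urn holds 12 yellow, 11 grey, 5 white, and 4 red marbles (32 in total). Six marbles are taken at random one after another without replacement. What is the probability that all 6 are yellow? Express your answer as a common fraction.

11/10788

Unordered draws without replacement: count favorable combinations over C(32,6).
Favorable = C(12,6) · C(11,0) · C(5,0) · C(4,0) = 924; total = C(32,6) = 906192.
P = 924/906192 = 11/10788 ≈ 0.0010.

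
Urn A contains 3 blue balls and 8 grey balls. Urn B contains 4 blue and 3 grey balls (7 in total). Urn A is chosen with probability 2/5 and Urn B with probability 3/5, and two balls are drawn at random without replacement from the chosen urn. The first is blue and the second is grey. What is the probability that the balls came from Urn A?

28/83

P(E | Urn A) = 12/55; P(E | Urn B) = 2/7.
P(E) = 2/5·12/55 + 3/5·2/7 = 498/1925.
By Bayes' rule, P(Urn A | E) = 24/275 / 498/1925 = 28/83 ≈ 0.3373.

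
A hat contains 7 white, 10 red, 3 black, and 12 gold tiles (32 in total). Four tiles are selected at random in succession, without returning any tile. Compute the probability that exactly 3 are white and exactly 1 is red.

35/3596

Unordered draws without replacement: count favorable combinations over C(32,4).
Favorable = C(7,3) · C(10,1) · C(3,0) · C(12,0) = 350; total = C(32,4) = 35960.
P = 350/35960 = 35/3596 ≈ 0.0097.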